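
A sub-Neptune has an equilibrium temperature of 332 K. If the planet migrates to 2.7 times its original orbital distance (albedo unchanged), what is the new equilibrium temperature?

T_eq ∝ L^(1/4) · d^(−1/2).
T′ = 332 / 2.7^(1/2) = 202 K.

T_eq ≈ 202 K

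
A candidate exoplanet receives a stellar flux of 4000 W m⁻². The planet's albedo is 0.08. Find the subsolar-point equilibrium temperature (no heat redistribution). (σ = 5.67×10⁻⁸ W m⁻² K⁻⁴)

T_ss ≈ 505 K

At the subsolar point the surface absorbs S(1−A) and emits σT⁴ per unit area — no factor of 4, since only the local patch is in balance.
T = [4000 × 0.92 / 5.67×10⁻⁸]^(1/4) = (6.49×10¹⁰)^(1/4) = 505 K.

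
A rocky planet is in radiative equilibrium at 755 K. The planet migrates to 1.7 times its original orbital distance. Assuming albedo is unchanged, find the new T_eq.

T_eq ∝ L^(1/4) · d^(−1/2).
T′ = 755 / 1.7^(1/2) = 579 K.

T_eq ≈ 579 K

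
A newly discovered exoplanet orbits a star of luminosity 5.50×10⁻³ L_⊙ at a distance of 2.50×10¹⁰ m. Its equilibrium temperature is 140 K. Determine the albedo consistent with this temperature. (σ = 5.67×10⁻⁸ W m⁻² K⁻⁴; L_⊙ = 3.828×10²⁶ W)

A ≈ 0.67

L = 5.50×10⁻³ × 3.828×10²⁶ = 2.11×10²⁴ W.
Flux: S = L/(4πd²) = 2.11×10²⁴/(4π×(2.50×10¹⁰)²) = 268 W m⁻².
From T_eq⁴ = S(1−A)/(4σ): 1−A = 4σT_eq⁴/S.
1−A = 4 × 5.67×10⁻⁸ × (140)⁴ / 268 = 0.325.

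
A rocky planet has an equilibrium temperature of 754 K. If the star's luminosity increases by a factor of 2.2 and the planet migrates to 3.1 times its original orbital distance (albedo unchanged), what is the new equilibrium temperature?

T_eq ≈ 522 K

T_eq ∝ L^(1/4) · d^(−1/2).
T′ = 754 × 2.2^(1/4) / 3.1^(1/2) = 522 K.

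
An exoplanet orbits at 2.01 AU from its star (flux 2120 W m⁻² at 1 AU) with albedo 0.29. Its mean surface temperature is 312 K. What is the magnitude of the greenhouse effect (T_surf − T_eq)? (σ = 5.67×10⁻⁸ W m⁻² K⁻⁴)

S = 2120/2.01² = 524.7 W m⁻².
T_eq = [S(1−A)/(4σ)]^(1/4) = [524.7×0.71/(4×5.67×10⁻⁸)]^(1/4) = 201.3 K.
ΔT = T_surf − T_eq = 312 − 201.3.

ΔT ≈ 110.7 K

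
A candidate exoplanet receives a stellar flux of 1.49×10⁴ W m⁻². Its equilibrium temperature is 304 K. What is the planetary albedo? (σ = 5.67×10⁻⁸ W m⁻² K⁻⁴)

A ≈ 0.87

From T_eq⁴ = S(1−A)/(4σ): 1−A = 4σT_eq⁴/S.
1−A = 4 × 5.67×10⁻⁸ × (304)⁴ / 1.49×10⁴ = 0.130.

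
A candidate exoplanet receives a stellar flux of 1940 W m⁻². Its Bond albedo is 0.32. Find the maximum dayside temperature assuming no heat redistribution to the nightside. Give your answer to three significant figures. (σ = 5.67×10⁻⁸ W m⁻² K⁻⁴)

With no redistribution each surface element balances locally: S(1−A) = σT⁴.
T = [1940 × 0.68 / 5.67×10⁻⁸]^(1/4) = (2.33×10¹⁰)^(1/4) = 391 K.

T_ss ≈ 391 K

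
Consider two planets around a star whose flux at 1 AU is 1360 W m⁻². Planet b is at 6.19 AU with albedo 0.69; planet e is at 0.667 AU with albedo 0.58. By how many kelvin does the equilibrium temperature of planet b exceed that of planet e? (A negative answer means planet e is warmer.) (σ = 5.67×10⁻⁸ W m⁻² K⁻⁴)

ΔT ≈ -190.8 K

T_eq = [S₀(1−A)/(4σd²)]^(1/4), so T ∝ (1−A)^(1/4) / √d.
T₁ = [1360×0.31/(4×5.67×10⁻⁸×6.19²)]^(1/4) = 83.46 K.
T₂ = [1360×0.42/(4×5.67×10⁻⁸×0.667²)]^(1/4) = 274.30 K.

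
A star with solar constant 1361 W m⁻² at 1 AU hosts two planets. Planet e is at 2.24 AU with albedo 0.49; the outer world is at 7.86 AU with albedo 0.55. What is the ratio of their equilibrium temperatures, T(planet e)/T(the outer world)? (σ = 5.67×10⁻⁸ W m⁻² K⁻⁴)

T₁/T₂ ≈ 1.933

T_eq = [S₀(1−A)/(4σd²)]^(1/4), so T ∝ (1−A)^(1/4) / √d.
T₁ = [1361×0.51/(4×5.67×10⁻⁸×2.24²)]^(1/4) = 157.15 K.
T₂ = [1361×0.45/(4×5.67×10⁻⁸×7.86²)]^(1/4) = 81.31 K.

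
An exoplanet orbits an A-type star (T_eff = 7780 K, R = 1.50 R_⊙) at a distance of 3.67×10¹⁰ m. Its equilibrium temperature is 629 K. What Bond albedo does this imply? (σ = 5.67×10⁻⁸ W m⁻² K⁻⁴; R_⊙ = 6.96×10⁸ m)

A ≈ 0.79

R_⋆ = 1.50 × 6.96×10⁸ = 1.04×10⁹ m.
L = 4πR_⋆²σT_⋆⁴ = 4π(1.04×10⁹)² × 5.67×10⁻⁸ × (7780)⁴ = 2.85×10²⁷ W.
S = L/(4πd²) = 1.68×10⁵ W m⁻².
From T_eq⁴ = S(1−A)/(4σ): 1−A = 4σT_eq⁴/S.
1−A = 4 × 5.67×10⁻⁸ × (629)⁴ / 1.68×10⁵ = 0.211.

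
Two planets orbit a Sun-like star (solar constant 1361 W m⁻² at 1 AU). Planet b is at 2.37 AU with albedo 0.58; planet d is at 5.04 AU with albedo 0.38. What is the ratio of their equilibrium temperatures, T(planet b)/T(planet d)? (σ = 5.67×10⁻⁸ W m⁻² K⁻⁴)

T₁/T₂ ≈ 1.323

T_eq = [S₀(1−A)/(4σd²)]^(1/4), so T ∝ (1−A)^(1/4) / √d.
T₁ = [1361×0.42/(4×5.67×10⁻⁸×2.37²)]^(1/4) = 145.54 K.
T₂ = [1361×0.62/(4×5.67×10⁻⁸×5.04²)]^(1/4) = 110.01 K.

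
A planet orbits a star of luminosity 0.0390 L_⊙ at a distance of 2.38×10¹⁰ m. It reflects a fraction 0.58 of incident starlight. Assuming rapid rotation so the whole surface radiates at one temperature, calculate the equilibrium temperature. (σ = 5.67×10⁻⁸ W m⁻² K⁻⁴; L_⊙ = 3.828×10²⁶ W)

T_eq ≈ 250 K

L = 0.0390 × 3.828×10²⁶ = 1.49×10²⁵ W.
Flux: S = L/(4πd²) = 1.49×10²⁵/(4π×(2.38×10¹⁰)²) = 2100 W m⁻².
Energy balance: absorbed = emitted ⇒ πR²·S(1−A) = 4πR²·σT_eq⁴, so T_eq⁴ = S(1−A)/(4σ).
T_eq = [2100 × 0.42 / (4 × 5.67×10⁻⁸)]^(1/4) = (3.88×10⁹)^(1/4) = 250 K.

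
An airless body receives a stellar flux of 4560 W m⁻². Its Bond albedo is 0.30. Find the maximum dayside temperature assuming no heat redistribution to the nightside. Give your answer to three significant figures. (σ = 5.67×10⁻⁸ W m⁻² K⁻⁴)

With no redistribution each surface element balances locally: S(1−A) = σT⁴.
T = [4560 × 0.70 / 5.67×10⁻⁸]^(1/4) = (5.63×10¹⁰)^(1/4) = 487 K.

T_ss ≈ 487 K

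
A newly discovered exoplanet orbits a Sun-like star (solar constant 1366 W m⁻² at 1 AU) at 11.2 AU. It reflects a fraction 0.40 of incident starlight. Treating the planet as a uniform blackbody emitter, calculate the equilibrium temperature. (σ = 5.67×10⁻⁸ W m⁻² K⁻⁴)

T_eq ≈ 73.3 K

Flux at 11.2 AU: S = 1366/11.2² = 10.9 W m⁻².
Energy balance: absorbed = emitted ⇒ πR²·S(1−A) = 4πR²·σT_eq⁴, so T_eq⁴ = S(1−A)/(4σ).
T_eq = [10.9 × 0.60 / (4 × 5.67×10⁻⁸)]^(1/4) = (2.88×10⁷)^(1/4) = 73.3 K.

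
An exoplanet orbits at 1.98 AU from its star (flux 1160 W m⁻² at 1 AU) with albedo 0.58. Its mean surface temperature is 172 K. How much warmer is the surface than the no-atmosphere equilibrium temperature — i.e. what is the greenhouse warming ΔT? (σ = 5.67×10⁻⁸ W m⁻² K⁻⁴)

S = 1160/1.98² = 295.9 W m⁻².
T_eq = [S(1−A)/(4σ)]^(1/4) = [295.9×0.42/(4×5.67×10⁻⁸)]^(1/4) = 153.0 K.
ΔT = T_surf − T_eq = 172 − 153.0.

ΔT ≈ 19.0 K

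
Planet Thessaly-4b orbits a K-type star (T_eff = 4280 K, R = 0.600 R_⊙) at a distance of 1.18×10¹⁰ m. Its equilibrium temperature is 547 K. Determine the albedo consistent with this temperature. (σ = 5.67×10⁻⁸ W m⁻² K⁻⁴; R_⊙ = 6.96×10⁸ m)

A ≈ 0.15

R_⋆ = 0.600 × 6.96×10⁸ = 4.18×10⁸ m.
L = 4πR_⋆²σT_⋆⁴ = 4π(4.18×10⁸)² × 5.67×10⁻⁸ × (4280)⁴ = 4.17×10²⁵ W.
S = L/(4πd²) = 2.38×10⁴ W m⁻².
From T_eq⁴ = S(1−A)/(4σ): 1−A = 4σT_eq⁴/S.
1−A = 4 × 5.67×10⁻⁸ × (547)⁴ / 2.38×10⁴ = 0.852.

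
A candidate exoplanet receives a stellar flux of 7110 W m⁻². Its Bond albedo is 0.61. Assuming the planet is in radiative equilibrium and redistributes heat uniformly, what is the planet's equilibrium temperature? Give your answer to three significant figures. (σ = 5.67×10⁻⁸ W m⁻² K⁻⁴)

T_eq ≈ 333 K

Energy balance: absorbed = emitted ⇒ πR²·S(1−A) = 4πR²·σT_eq⁴, so T_eq⁴ = S(1−A)/(4σ).
T_eq = [7110 × 0.39 / (4 × 5.67×10⁻⁸)]^(1/4) = (1.22×10¹⁰)^(1/4) = 333 K.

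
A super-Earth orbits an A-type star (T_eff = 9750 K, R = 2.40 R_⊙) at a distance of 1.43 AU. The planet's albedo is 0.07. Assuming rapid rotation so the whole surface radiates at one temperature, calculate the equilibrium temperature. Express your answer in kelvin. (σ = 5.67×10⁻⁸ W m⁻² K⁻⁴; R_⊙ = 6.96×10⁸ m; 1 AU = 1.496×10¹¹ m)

T_eq ≈ 598 K

R_⋆ = 2.40 × 6.96×10⁸ = 1.67×10⁹ m.
d = 1.43 AU = 2.14×10¹¹ m.
L = 4πR_⋆²σT_⋆⁴ = 4π(1.67×10⁹)² × 5.67×10⁻⁸ × (9750)⁴ = 1.80×10²⁸ W.
S = L/(4πd²) = 3.12×10⁴ W m⁻².
Energy balance: absorbed = emitted ⇒ πR²·S(1−A) = 4πR²·σT_eq⁴, so T_eq⁴ = S(1−A)/(4σ).
T_eq = [3.12×10⁴ × 0.93 / (4 × 5.67×10⁻⁸)]^(1/4) = (1.28×10¹¹)^(1/4) = 598 K.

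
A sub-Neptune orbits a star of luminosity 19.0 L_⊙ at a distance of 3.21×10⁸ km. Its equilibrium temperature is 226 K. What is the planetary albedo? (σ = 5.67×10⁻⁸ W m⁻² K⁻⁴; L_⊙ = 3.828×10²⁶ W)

A ≈ 0.89

d = 3.21×10⁸ km = 3.21×10¹¹ m.
L = 19.0 × 3.828×10²⁶ = 7.27×10²⁷ W.
Flux: S = L/(4πd²) = 7.27×10²⁷/(4π×(3.21×10¹¹)²) = 5620 W m⁻².
From T_eq⁴ = S(1−A)/(4σ): 1−A = 4σT_eq⁴/S.
1−A = 4 × 5.67×10⁻⁸ × (226)⁴ / 5620 = 0.105.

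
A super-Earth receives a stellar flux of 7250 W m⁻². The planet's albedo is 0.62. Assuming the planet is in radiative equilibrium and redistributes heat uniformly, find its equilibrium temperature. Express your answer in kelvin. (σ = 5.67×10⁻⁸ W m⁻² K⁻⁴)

T_eq ≈ 332 K

Energy balance: absorbed = emitted ⇒ πR²·S(1−A) = 4πR²·σT_eq⁴, so T_eq⁴ = S(1−A)/(4σ).
T_eq = [7250 × 0.38 / (4 × 5.67×10⁻⁸)]^(1/4) = (1.21×10¹⁰)^(1/4) = 332 K.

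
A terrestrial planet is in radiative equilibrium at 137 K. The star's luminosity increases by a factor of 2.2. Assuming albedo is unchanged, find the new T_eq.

T_eq ∝ L^(1/4) · d^(−1/2).
T′ = 137 × 2.2^(1/4) = 167 K.

T_eq ≈ 167 K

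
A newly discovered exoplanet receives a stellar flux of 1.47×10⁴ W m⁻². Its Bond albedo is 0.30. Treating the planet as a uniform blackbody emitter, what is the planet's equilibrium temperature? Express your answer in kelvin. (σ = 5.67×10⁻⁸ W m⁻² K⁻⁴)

T_eq ≈ 462 K

Energy balance: absorbed = emitted ⇒ πR²·S(1−A) = 4πR²·σT_eq⁴, so T_eq⁴ = S(1−A)/(4σ).
T_eq = [1.47×10⁴ × 0.70 / (4 × 5.67×10⁻⁸)]^(1/4) = (4.54×10¹⁰)^(1/4) = 462 K.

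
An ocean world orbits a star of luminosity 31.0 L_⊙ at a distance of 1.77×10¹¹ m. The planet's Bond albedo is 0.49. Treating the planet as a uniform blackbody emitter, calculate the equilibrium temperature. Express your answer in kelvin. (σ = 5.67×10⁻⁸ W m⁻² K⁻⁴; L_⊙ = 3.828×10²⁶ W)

L = 31.0 × 3.828×10²⁶ = 1.19×10²⁸ W.
Flux: S = L/(4πd²) = 1.19×10²⁸/(4π×(1.77×10¹¹)²) = 3.01×10⁴ W m⁻².
Energy balance: absorbed = emitted ⇒ πR²·S(1−A) = 4πR²·σT_eq⁴, so T_eq⁴ = S(1−A)/(4σ).
T_eq = [3.01×10⁴ × 0.51 / (4 × 5.67×10⁻⁸)]^(1/4) = (6.78×10¹⁰)^(1/4) = 510 K.

T_eq ≈ 510 K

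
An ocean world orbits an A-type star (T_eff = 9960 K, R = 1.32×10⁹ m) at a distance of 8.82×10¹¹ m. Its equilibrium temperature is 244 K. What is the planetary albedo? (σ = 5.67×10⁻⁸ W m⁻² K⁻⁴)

A ≈ 0.36

L = 4πR_⋆²σT_⋆⁴ = 4π(1.32×10⁹)² × 5.67×10⁻⁸ × (9960)⁴ = 1.22×10²⁸ W.
S = L/(4πd²) = 1250 W m⁻².
From T_eq⁴ = S(1−A)/(4σ): 1−A = 4σT_eq⁴/S.
1−A = 4 × 5.67×10⁻⁸ × (244)⁴ / 1250 = 0.643.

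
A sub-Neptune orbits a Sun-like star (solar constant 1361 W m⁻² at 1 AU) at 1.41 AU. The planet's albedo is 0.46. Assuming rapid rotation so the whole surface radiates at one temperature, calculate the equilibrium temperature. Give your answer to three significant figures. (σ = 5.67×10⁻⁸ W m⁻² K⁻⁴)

Flux at 1.41 AU: S = 1361/1.41² = 685 W m⁻².
Energy balance: absorbed = emitted ⇒ πR²·S(1−A) = 4πR²·σT_eq⁴, so T_eq⁴ = S(1−A)/(4σ).
T_eq = [685 × 0.54 / (4 × 5.67×10⁻⁸)]^(1/4) = (1.63×10⁹)^(1/4) = 201 K.

T_eq ≈ 201 K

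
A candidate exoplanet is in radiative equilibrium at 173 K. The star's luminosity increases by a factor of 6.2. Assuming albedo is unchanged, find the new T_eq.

T_eq ≈ 273 K

T_eq ∝ L^(1/4) · d^(−1/2).
T′ = 173 × 6.2^(1/4) = 273 K.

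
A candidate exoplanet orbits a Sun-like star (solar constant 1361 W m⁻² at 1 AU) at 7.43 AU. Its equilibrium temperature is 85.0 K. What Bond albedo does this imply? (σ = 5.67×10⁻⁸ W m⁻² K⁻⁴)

A ≈ 0.52

Flux at 7.43 AU: S = 1361/7.43² = 24.7 W m⁻².
From T_eq⁴ = S(1−A)/(4σ): 1−A = 4σT_eq⁴/S.
1−A = 4 × 5.67×10⁻⁸ × (85.0)⁴ / 24.7 = 0.480.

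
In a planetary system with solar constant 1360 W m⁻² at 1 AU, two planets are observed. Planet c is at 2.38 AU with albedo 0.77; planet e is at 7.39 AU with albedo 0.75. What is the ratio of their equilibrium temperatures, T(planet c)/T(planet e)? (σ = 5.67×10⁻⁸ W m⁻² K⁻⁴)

T₁/T₂ ≈ 1.726

T_eq = [S₀(1−A)/(4σd²)]^(1/4), so T ∝ (1−A)^(1/4) / √d.
T₁ = [1360×0.23/(4×5.67×10⁻⁸×2.38²)]^(1/4) = 124.92 K.
T₂ = [1360×0.25/(4×5.67×10⁻⁸×7.39²)]^(1/4) = 72.38 K.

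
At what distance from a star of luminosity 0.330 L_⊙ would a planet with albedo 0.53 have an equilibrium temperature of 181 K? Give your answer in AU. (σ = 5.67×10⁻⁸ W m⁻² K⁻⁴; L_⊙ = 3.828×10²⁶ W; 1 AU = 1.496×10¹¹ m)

L = 0.330 × 3.828×10²⁶ = 1.26×10²⁶ W.
From T_eq⁴ = L(1−A)/(16πσd²): d = √[L(1−A)/(16πσT_eq⁴)].
d = √[1.26×10²⁶ × 0.47 / (16π × 5.67×10⁻⁸ × (181)⁴)] = 1.39×10¹¹ m = 0.931 AU.

d ≈ 0.931 AU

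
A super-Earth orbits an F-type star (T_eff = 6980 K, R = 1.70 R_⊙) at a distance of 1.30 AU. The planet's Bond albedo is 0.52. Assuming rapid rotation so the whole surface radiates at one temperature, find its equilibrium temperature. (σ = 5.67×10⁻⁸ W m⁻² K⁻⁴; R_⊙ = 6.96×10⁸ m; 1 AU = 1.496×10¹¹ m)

T_eq ≈ 320 K

R_⋆ = 1.70 × 6.96×10⁸ = 1.18×10⁹ m.
d = 1.30 AU = 1.94×10¹¹ m.
L = 4πR_⋆²σT_⋆⁴ = 4π(1.18×10⁹)² × 5.67×10⁻⁸ × (6980)⁴ = 2.37×10²⁷ W.
S = L/(4πd²) = 4980 W m⁻².
Energy balance: absorbed = emitted ⇒ πR²·S(1−A) = 4πR²·σT_eq⁴, so T_eq⁴ = S(1−A)/(4σ).
T_eq = [4980 × 0.48 / (4 × 5.67×10⁻⁸)]^(1/4) = (1.05×10¹⁰)^(1/4) = 320 K.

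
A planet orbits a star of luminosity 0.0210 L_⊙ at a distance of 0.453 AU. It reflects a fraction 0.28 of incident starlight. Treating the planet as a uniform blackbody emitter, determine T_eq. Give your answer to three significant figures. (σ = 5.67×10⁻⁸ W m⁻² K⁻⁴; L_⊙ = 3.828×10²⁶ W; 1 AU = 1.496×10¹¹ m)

T_eq ≈ 145 K

d = 0.453 AU = 6.78×10¹⁰ m.
L = 0.0210 × 3.828×10²⁶ = 8.04×10²⁴ W.
Flux: S = L/(4πd²) = 8.04×10²⁴/(4π×(6.78×10¹⁰)²) = 139 W m⁻².
Energy balance: absorbed = emitted ⇒ πR²·S(1−A) = 4πR²·σT_eq⁴, so T_eq⁴ = S(1−A)/(4σ).
T_eq = [139 × 0.72 / (4 × 5.67×10⁻⁸)]^(1/4) = (4.42×10⁸)^(1/4) = 145 K.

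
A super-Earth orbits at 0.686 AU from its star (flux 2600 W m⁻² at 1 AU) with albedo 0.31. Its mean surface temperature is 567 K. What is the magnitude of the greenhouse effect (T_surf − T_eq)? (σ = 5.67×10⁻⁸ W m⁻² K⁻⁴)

S = 2600/0.686² = 5525 W m⁻².
T_eq = [S(1−A)/(4σ)]^(1/4) = [5525×0.69/(4×5.67×10⁻⁸)]^(1/4) = 360.1 K.
ΔT = T_surf − T_eq = 567 − 360.1.

ΔT ≈ 206.9 K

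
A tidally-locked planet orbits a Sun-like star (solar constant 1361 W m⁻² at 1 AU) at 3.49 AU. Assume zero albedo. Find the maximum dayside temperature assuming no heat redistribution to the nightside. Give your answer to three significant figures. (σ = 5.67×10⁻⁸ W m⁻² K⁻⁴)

Flux at 3.49 AU: S = 1361/3.49² = 112 W m⁻².
With no redistribution each surface element balances locally: S(1−A) = σT⁴.
T = [112 × 1.00 / 5.67×10⁻⁸]^(1/4) = (1.97×10⁹)^(1/4) = 211 K.

T_ss ≈ 211 K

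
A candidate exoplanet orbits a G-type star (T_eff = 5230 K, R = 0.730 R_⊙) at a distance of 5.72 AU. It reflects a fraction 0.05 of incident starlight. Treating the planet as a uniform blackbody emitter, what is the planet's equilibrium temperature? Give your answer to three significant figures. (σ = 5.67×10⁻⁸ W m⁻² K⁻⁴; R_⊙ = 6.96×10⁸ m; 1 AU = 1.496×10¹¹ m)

T_eq ≈ 89.0 K

R_⋆ = 0.730 × 6.96×10⁸ = 5.08×10⁸ m.
d = 5.72 AU = 8.56×10¹¹ m.
L = 4πR_⋆²σT_⋆⁴ = 4π(5.08×10⁸)² × 5.67×10⁻⁸ × (5230)⁴ = 1.38×10²⁶ W.
S = L/(4πd²) = 15.0 W m⁻².
Energy balance: absorbed = emitted ⇒ πR²·S(1−A) = 4πR²·σT_eq⁴, so T_eq⁴ = S(1−A)/(4σ).
T_eq = [15.0 × 0.95 / (4 × 5.67×10⁻⁸)]^(1/4) = (6.26×10⁷)^(1/4) = 89.0 K.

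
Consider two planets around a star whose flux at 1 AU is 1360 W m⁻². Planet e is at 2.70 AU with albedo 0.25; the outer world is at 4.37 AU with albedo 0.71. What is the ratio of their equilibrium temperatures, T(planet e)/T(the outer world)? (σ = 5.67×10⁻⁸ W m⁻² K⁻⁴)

T₁/T₂ ≈ 1.613

T_eq = [S₀(1−A)/(4σd²)]^(1/4), so T ∝ (1−A)^(1/4) / √d.
T₁ = [1360×0.75/(4×5.67×10⁻⁸×2.70²)]^(1/4) = 157.60 K.
T₂ = [1360×0.29/(4×5.67×10⁻⁸×4.37²)]^(1/4) = 97.69 K.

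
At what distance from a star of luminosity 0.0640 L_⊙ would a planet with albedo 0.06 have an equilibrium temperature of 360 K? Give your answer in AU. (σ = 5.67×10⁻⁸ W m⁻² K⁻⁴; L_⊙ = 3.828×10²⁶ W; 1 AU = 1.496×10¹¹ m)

L = 0.0640 × 3.828×10²⁶ = 2.45×10²⁵ W.
From T_eq⁴ = L(1−A)/(16πσd²): d = √[L(1−A)/(16πσT_eq⁴)].
d = √[2.45×10²⁵ × 0.94 / (16π × 5.67×10⁻⁸ × (360)⁴)] = 2.19×10¹⁰ m = 0.147 AU.

d ≈ 0.147 AU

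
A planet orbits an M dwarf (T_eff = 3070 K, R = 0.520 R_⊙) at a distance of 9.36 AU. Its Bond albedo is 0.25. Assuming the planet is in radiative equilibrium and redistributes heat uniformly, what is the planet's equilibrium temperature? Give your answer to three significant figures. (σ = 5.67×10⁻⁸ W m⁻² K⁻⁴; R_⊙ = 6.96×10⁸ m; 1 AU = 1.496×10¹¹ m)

R_⋆ = 0.520 × 6.96×10⁸ = 3.62×10⁸ m.
d = 9.36 AU = 1.40×10¹² m.
L = 4πR_⋆²σT_⋆⁴ = 4π(3.62×10⁸)² × 5.67×10⁻⁸ × (3070)⁴ = 8.29×10²⁴ W.
S = L/(4πd²) = 0.336 W m⁻².
Energy balance: absorbed = emitted ⇒ πR²·S(1−A) = 4πR²·σT_eq⁴, so T_eq⁴ = S(1−A)/(4σ).
T_eq = [0.336 × 0.75 / (4 × 5.67×10⁻⁸)]^(1/4) = (1.11×10⁶)^(1/4) = 32.5 K.

T_eq ≈ 32.5 K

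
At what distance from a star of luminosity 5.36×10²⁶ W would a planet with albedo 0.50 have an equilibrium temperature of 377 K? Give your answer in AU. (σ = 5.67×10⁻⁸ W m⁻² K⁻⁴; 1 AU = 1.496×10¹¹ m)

From T_eq⁴ = L(1−A)/(16πσd²): d = √[L(1−A)/(16πσT_eq⁴)].
d = √[5.36×10²⁶ × 0.50 / (16π × 5.67×10⁻⁸ × (377)⁴)] = 6.82×10¹⁰ m = 0.456 AU.

d ≈ 0.456 AU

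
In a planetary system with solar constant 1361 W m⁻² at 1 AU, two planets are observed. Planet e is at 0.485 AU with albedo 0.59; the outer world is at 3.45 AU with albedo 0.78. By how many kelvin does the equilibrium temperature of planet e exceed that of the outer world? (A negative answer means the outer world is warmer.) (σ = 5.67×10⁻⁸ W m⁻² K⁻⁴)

T_eq = [S₀(1−A)/(4σd²)]^(1/4), so T ∝ (1−A)^(1/4) / √d.
T₁ = [1361×0.41/(4×5.67×10⁻⁸×0.485²)]^(1/4) = 319.80 K.
T₂ = [1361×0.22/(4×5.67×10⁻⁸×3.45²)]^(1/4) = 102.62 K.

ΔT ≈ 217.2 K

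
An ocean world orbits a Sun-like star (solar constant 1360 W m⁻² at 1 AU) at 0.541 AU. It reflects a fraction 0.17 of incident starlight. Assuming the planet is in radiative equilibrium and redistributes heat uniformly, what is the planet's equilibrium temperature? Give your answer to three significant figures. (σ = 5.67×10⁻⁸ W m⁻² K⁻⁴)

Flux at 0.541 AU: S = 1360/0.541² = 4650 W m⁻².
Energy balance: absorbed = emitted ⇒ πR²·S(1−A) = 4πR²·σT_eq⁴, so T_eq⁴ = S(1−A)/(4σ).
T_eq = [4650 × 0.83 / (4 × 5.67×10⁻⁸)]^(1/4) = (1.70×10¹⁰)^(1/4) = 361 K.

T_eq ≈ 361 K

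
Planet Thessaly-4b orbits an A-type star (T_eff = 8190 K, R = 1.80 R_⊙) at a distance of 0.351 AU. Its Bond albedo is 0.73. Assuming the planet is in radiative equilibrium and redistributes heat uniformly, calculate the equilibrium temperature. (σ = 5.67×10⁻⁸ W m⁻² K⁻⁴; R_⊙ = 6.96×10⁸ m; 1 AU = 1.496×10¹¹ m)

R_⋆ = 1.80 × 6.96×10⁸ = 1.25×10⁹ m.
d = 0.351 AU = 5.25×10¹⁰ m.
L = 4πR_⋆²σT_⋆⁴ = 4π(1.25×10⁹)² × 5.67×10⁻⁸ × (8190)⁴ = 5.03×10²⁷ W.
S = L/(4πd²) = 1.45×10⁵ W m⁻².
Energy balance: absorbed = emitted ⇒ πR²·S(1−A) = 4πR²·σT_eq⁴, so T_eq⁴ = S(1−A)/(4σ).
T_eq = [1.45×10⁵ × 0.27 / (4 × 5.67×10⁻⁸)]^(1/4) = (1.73×10¹¹)^(1/4) = 645 K.

T_eq ≈ 645 K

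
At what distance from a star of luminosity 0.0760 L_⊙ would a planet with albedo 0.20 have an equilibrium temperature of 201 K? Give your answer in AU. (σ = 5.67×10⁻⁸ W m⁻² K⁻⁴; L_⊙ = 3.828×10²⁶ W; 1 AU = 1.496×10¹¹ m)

L = 0.0760 × 3.828×10²⁶ = 2.91×10²⁵ W.
From T_eq⁴ = L(1−A)/(16πσd²): d = √[L(1−A)/(16πσT_eq⁴)].
d = √[2.91×10²⁵ × 0.80 / (16π × 5.67×10⁻⁸ × (201)⁴)] = 7.07×10¹⁰ m = 0.473 AU.

d ≈ 0.473 AU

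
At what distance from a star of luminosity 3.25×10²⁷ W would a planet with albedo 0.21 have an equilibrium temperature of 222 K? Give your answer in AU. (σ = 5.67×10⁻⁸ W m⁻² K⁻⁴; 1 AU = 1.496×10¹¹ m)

From T_eq⁴ = L(1−A)/(16πσd²): d = √[L(1−A)/(16πσT_eq⁴)].
d = √[3.25×10²⁷ × 0.79 / (16π × 5.67×10⁻⁸ × (222)⁴)] = 6.09×10¹¹ m = 4.07 AU.

d ≈ 4.07 AU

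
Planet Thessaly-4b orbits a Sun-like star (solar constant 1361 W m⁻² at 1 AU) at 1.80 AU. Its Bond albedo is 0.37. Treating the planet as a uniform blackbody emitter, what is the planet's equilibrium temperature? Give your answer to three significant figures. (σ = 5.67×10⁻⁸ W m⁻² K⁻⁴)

Flux at 1.80 AU: S = 1361/1.80² = 420 W m⁻².
Energy balance: absorbed = emitted ⇒ πR²·S(1−A) = 4πR²·σT_eq⁴, so T_eq⁴ = S(1−A)/(4σ).
T_eq = [420 × 0.63 / (4 × 5.67×10⁻⁸)]^(1/4) = (1.17×10⁹)^(1/4) = 185 K.

T_eq ≈ 185 K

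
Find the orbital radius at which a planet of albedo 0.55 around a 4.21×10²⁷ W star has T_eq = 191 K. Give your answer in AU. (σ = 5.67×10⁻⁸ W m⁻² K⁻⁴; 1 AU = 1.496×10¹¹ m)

d ≈ 4.72 AU

From T_eq⁴ = L(1−A)/(16πσd²): d = √[L(1−A)/(16πσT_eq⁴)].
d = √[4.21×10²⁷ × 0.45 / (16π × 5.67×10⁻⁸ × (191)⁴)] = 7.07×10¹¹ m = 4.72 AU.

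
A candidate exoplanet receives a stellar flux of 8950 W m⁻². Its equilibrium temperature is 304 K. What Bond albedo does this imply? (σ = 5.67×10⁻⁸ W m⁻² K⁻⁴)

From T_eq⁴ = S(1−A)/(4σ): 1−A = 4σT_eq⁴/S.
1−A = 4 × 5.67×10⁻⁸ × (304)⁴ / 8950 = 0.216.

A ≈ 0.78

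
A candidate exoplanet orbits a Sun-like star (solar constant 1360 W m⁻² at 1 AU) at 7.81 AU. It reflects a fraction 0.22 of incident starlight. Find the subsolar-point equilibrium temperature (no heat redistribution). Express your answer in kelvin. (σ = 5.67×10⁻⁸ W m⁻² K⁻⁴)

T_ss ≈ 132 K

Flux at 7.81 AU: S = 1360/7.81² = 22.3 W m⁻².
At the subsolar point the surface absorbs S(1−A) and emits σT⁴ per unit area — no factor of 4, since only the local patch is in balance.
T = [22.3 × 0.78 / 5.67×10⁻⁸]^(1/4) = (3.07×10⁸)^(1/4) = 132 K.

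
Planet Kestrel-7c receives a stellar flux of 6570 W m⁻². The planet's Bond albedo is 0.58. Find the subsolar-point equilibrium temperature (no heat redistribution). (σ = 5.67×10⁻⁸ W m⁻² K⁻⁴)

At the subsolar point the surface absorbs S(1−A) and emits σT⁴ per unit area — no factor of 4, since only the local patch is in balance.
T = [6570 × 0.42 / 5.67×10⁻⁸]^(1/4) = (4.87×10¹⁰)^(1/4) = 470 K.

T_ss ≈ 470 K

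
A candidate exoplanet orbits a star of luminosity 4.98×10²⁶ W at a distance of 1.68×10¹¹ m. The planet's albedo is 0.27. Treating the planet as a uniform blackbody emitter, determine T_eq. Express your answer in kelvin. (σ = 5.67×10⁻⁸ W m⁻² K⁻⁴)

T_eq ≈ 259 K

Flux: S = L/(4πd²) = 4.98×10²⁶/(4π×(1.68×10¹¹)²) = 1400 W m⁻².
Energy balance: absorbed = emitted ⇒ πR²·S(1−A) = 4πR²·σT_eq⁴, so T_eq⁴ = S(1−A)/(4σ).
T_eq = [1400 × 0.73 / (4 × 5.67×10⁻⁸)]^(1/4) = (4.52×10⁹)^(1/4) = 259 K.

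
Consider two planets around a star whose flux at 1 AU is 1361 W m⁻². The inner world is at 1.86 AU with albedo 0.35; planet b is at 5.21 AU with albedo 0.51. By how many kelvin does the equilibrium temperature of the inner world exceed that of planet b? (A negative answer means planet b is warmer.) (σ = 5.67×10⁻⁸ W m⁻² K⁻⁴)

T_eq = [S₀(1−A)/(4σd²)]^(1/4), so T ∝ (1−A)^(1/4) / √d.
T₁ = [1361×0.65/(4×5.67×10⁻⁸×1.86²)]^(1/4) = 183.24 K.
T₂ = [1361×0.49/(4×5.67×10⁻⁸×5.21²)]^(1/4) = 102.02 K.

ΔT ≈ 81.2 K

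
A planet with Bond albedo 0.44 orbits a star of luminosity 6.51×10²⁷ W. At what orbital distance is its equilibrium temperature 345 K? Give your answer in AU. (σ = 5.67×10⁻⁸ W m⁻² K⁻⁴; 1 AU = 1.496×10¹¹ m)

d ≈ 2.01 AU

From T_eq⁴ = L(1−A)/(16πσd²): d = √[L(1−A)/(16πσT_eq⁴)].
d = √[6.51×10²⁷ × 0.56 / (16π × 5.67×10⁻⁸ × (345)⁴)] = 3.00×10¹¹ m = 2.01 AU.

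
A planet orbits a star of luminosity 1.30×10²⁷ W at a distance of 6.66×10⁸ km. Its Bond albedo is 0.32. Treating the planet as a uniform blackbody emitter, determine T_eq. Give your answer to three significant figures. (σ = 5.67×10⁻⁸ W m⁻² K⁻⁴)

T_eq ≈ 163 K

d = 6.66×10⁸ km = 6.66×10¹¹ m.
Flux: S = L/(4πd²) = 1.30×10²⁷/(4π×(6.66×10¹¹)²) = 233 W m⁻².
Energy balance: absorbed = emitted ⇒ πR²·S(1−A) = 4πR²·σT_eq⁴, so T_eq⁴ = S(1−A)/(4σ).
T_eq = [233 × 0.68 / (4 × 5.67×10⁻⁸)]^(1/4) = (6.99×10⁸)^(1/4) = 163 K.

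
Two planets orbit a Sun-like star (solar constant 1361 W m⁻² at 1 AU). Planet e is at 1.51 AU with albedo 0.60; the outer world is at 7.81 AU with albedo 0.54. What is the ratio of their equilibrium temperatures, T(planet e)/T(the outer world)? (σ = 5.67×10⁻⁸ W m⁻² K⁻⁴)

T_eq = [S₀(1−A)/(4σd²)]^(1/4), so T ∝ (1−A)^(1/4) / √d.
T₁ = [1361×0.40/(4×5.67×10⁻⁸×1.51²)]^(1/4) = 180.13 K.
T₂ = [1361×0.46/(4×5.67×10⁻⁸×7.81²)]^(1/4) = 82.02 K.

T₁/T₂ ≈ 2.196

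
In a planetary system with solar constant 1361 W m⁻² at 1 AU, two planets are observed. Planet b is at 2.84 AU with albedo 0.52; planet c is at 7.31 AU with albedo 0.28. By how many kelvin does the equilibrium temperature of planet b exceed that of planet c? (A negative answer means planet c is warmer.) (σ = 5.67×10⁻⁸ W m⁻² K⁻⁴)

ΔT ≈ 42.6 K

T_eq = [S₀(1−A)/(4σd²)]^(1/4), so T ∝ (1−A)^(1/4) / √d.
T₁ = [1361×0.48/(4×5.67×10⁻⁸×2.84²)]^(1/4) = 137.47 K.
T₂ = [1361×0.72/(4×5.67×10⁻⁸×7.31²)]^(1/4) = 94.83 K.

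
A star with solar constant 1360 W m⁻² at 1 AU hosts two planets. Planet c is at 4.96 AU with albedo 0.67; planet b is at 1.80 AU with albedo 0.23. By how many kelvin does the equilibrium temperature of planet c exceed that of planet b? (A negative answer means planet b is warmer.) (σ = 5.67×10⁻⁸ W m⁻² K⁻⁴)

ΔT ≈ -99.6 K

T_eq = [S₀(1−A)/(4σd²)]^(1/4), so T ∝ (1−A)^(1/4) / √d.
T₁ = [1360×0.33/(4×5.67×10⁻⁸×4.96²)]^(1/4) = 94.70 K.
T₂ = [1360×0.77/(4×5.67×10⁻⁸×1.80²)]^(1/4) = 194.29 K.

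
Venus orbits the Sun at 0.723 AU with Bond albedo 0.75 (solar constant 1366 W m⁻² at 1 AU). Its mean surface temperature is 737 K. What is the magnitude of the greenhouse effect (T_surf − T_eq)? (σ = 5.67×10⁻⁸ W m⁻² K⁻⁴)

ΔT ≈ 505.3 K

S = 1366/0.723² = 2613 W m⁻².
T_eq = [S(1−A)/(4σ)]^(1/4) = [2613×0.25/(4×5.67×10⁻⁸)]^(1/4) = 231.7 K.
ΔT = T_surf − T_eq = 737 − 231.7.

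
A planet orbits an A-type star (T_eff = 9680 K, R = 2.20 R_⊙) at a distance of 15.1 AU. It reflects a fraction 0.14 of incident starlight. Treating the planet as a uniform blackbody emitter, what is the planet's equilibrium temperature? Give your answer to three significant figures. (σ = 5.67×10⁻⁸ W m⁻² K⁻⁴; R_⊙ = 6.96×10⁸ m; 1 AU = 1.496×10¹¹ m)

R_⋆ = 2.20 × 6.96×10⁸ = 1.53×10⁹ m.
d = 15.1 AU = 2.26×10¹² m.
L = 4πR_⋆²σT_⋆⁴ = 4π(1.53×10⁹)² × 5.67×10⁻⁸ × (9680)⁴ = 1.47×10²⁸ W.
S = L/(4πd²) = 229 W m⁻².
Energy balance: absorbed = emitted ⇒ πR²·S(1−A) = 4πR²·σT_eq⁴, so T_eq⁴ = S(1−A)/(4σ).
T_eq = [229 × 0.86 / (4 × 5.67×10⁻⁸)]^(1/4) = (8.67×10⁸)^(1/4) = 172 K.

T_eq ≈ 172 K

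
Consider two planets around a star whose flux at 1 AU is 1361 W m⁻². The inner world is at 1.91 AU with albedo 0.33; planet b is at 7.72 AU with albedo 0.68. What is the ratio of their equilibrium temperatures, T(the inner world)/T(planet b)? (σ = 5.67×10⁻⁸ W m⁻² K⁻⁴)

T_eq = [S₀(1−A)/(4σd²)]^(1/4), so T ∝ (1−A)^(1/4) / √d.
T₁ = [1361×0.67/(4×5.67×10⁻⁸×1.91²)]^(1/4) = 182.20 K.
T₂ = [1361×0.32/(4×5.67×10⁻⁸×7.72²)]^(1/4) = 75.34 K.

T₁/T₂ ≈ 2.418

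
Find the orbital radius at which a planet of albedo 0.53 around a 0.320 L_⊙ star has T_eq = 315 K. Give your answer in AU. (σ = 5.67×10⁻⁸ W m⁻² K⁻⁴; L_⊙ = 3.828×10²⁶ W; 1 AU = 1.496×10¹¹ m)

d ≈ 0.303 AU

L = 0.320 × 3.828×10²⁶ = 1.22×10²⁶ W.
From T_eq⁴ = L(1−A)/(16πσd²): d = √[L(1−A)/(16πσT_eq⁴)].
d = √[1.22×10²⁶ × 0.47 / (16π × 5.67×10⁻⁸ × (315)⁴)] = 4.53×10¹⁰ m = 0.303 AU.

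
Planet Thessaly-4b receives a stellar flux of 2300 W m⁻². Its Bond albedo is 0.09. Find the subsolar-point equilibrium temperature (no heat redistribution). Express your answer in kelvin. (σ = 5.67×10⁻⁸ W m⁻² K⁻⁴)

At the subsolar point the surface absorbs S(1−A) and emits σT⁴ per unit area — no factor of 4, since only the local patch is in balance.
T = [2300 × 0.91 / 5.67×10⁻⁸]^(1/4) = (3.69×10¹⁰)^(1/4) = 438 K.

T_ss ≈ 438 K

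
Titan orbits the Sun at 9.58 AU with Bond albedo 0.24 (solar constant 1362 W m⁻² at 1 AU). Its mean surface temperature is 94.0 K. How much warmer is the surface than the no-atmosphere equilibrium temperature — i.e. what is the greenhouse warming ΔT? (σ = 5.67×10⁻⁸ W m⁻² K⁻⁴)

ΔT ≈ 10.0 K

S = 1362/9.58² = 14.84 W m⁻².
T_eq = [S(1−A)/(4σ)]^(1/4) = [14.84×0.76/(4×5.67×10⁻⁸)]^(1/4) = 84.0 K.
ΔT = T_surf − T_eq = 94 − 84.0.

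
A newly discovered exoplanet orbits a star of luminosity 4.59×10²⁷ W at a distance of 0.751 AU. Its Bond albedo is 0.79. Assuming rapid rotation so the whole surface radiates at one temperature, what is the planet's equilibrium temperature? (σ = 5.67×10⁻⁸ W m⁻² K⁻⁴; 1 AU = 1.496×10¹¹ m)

d = 0.751 AU = 1.12×10¹¹ m.
Flux: S = L/(4πd²) = 4.59×10²⁷/(4π×(1.12×10¹¹)²) = 2.89×10⁴ W m⁻².
Energy balance: absorbed = emitted ⇒ πR²·S(1−A) = 4πR²·σT_eq⁴, so T_eq⁴ = S(1−A)/(4σ).
T_eq = [2.89×10⁴ × 0.21 / (4 × 5.67×10⁻⁸)]^(1/4) = (2.68×10¹⁰)^(1/4) = 405 K.

T_eq ≈ 405 K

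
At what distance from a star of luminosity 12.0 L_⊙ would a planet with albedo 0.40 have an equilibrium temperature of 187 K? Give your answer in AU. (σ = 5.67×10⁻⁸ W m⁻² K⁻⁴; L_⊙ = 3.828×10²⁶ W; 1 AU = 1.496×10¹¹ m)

L = 12.0 × 3.828×10²⁶ = 4.59×10²⁷ W.
From T_eq⁴ = L(1−A)/(16πσd²): d = √[L(1−A)/(16πσT_eq⁴)].
d = √[4.59×10²⁷ × 0.60 / (16π × 5.67×10⁻⁸ × (187)⁴)] = 8.89×10¹¹ m = 5.94 AU.

d ≈ 5.94 AU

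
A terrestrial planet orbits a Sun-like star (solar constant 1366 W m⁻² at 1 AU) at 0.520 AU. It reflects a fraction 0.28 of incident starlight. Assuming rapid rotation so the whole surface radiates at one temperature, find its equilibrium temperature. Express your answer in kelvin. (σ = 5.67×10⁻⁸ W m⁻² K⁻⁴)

T_eq ≈ 356 K

Flux at 0.520 AU: S = 1366/0.520² = 5050 W m⁻².
Energy balance: absorbed = emitted ⇒ πR²·S(1−A) = 4πR²·σT_eq⁴, so T_eq⁴ = S(1−A)/(4σ).
T_eq = [5050 × 0.72 / (4 × 5.67×10⁻⁸)]^(1/4) = (1.60×10¹⁰)^(1/4) = 356 K.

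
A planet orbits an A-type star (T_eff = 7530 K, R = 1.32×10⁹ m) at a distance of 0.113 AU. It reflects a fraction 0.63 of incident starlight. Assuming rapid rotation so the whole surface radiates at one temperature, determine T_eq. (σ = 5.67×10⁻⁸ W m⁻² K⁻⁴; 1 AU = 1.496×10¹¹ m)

T_eq ≈ 1160 K

d = 0.113 AU = 1.69×10¹⁰ m.
L = 4πR_⋆²σT_⋆⁴ = 4π(1.32×10⁹)² × 5.67×10⁻⁸ × (7530)⁴ = 3.99×10²⁷ W.
S = L/(4πd²) = 1.11×10⁶ W m⁻².
Energy balance: absorbed = emitted ⇒ πR²·S(1−A) = 4πR²·σT_eq⁴, so T_eq⁴ = S(1−A)/(4σ).
T_eq = [1.11×10⁶ × 0.37 / (4 × 5.67×10⁻⁸)]^(1/4) = (1.81×10¹²)^(1/4) = 1160 K.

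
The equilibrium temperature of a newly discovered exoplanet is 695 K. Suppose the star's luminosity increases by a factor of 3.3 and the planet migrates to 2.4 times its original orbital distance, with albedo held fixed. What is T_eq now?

T_eq ≈ 605 K

T_eq ∝ L^(1/4) · d^(−1/2).
T′ = 695 × 3.3^(1/4) / 2.4^(1/2) = 605 K.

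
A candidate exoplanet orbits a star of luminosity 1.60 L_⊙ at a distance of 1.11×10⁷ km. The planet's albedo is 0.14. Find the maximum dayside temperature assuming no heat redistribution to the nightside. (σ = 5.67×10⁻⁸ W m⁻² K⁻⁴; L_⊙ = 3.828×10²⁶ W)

T_ss ≈ 1570 K

d = 1.11×10⁷ km = 1.11×10¹⁰ m.
L = 1.60 × 3.828×10²⁶ = 6.12×10²⁶ W.
Flux: S = L/(4πd²) = 6.12×10²⁶/(4π×(1.11×10¹⁰)²) = 3.96×10⁵ W m⁻².
With no redistribution each surface element balances locally: S(1−A) = σT⁴.
T = [3.96×10⁵ × 0.86 / 5.67×10⁻⁸]^(1/4) = (6.00×10¹²)^(1/4) = 1570 K.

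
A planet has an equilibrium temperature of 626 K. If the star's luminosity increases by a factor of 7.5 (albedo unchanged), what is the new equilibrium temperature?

T_eq ∝ L^(1/4) · d^(−1/2).
T′ = 626 × 7.5^(1/4) = 1040 K.

T_eq ≈ 1040 K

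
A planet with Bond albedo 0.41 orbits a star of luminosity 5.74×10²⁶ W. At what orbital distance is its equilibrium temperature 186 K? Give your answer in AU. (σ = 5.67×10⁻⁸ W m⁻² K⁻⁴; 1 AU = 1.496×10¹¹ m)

From T_eq⁴ = L(1−A)/(16πσd²): d = √[L(1−A)/(16πσT_eq⁴)].
d = √[5.74×10²⁶ × 0.59 / (16π × 5.67×10⁻⁸ × (186)⁴)] = 3.15×10¹¹ m = 2.11 AU.

d ≈ 2.11 AU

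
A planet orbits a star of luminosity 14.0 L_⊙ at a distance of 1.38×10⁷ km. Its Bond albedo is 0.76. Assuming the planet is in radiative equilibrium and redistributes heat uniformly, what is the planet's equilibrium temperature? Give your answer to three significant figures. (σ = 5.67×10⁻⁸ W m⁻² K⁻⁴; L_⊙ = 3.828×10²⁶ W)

T_eq ≈ 1240 K

d = 1.38×10⁷ km = 1.38×10¹⁰ m.
L = 14.0 × 3.828×10²⁶ = 5.36×10²⁷ W.
Flux: S = L/(4πd²) = 5.36×10²⁷/(4π×(1.38×10¹⁰)²) = 2.24×10⁶ W m⁻².
Energy balance: absorbed = emitted ⇒ πR²·S(1−A) = 4πR²·σT_eq⁴, so T_eq⁴ = S(1−A)/(4σ).
T_eq = [2.24×10⁶ × 0.24 / (4 × 5.67×10⁻⁸)]^(1/4) = (2.37×10¹²)^(1/4) = 1240 K.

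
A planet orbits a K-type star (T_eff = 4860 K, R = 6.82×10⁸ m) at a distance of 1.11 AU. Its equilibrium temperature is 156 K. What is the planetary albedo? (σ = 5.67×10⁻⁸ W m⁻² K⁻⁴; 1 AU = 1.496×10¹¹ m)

d = 1.11 AU = 1.66×10¹¹ m.
L = 4πR_⋆²σT_⋆⁴ = 4π(6.82×10⁸)² × 5.67×10⁻⁸ × (4860)⁴ = 1.85×10²⁶ W.
S = L/(4πd²) = 534 W m⁻².
From T_eq⁴ = S(1−A)/(4σ): 1−A = 4σT_eq⁴/S.
1−A = 4 × 5.67×10⁻⁸ × (156)⁴ / 534 = 0.252.

A ≈ 0.75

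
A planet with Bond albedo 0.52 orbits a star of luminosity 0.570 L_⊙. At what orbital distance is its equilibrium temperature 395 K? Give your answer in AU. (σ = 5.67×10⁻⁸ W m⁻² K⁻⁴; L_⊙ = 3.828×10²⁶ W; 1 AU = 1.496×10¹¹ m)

L = 0.570 × 3.828×10²⁶ = 2.18×10²⁶ W.
From T_eq⁴ = L(1−A)/(16πσd²): d = √[L(1−A)/(16πσT_eq⁴)].
d = √[2.18×10²⁶ × 0.48 / (16π × 5.67×10⁻⁸ × (395)⁴)] = 3.89×10¹⁰ m = 0.260 AU.

d ≈ 0.260 AU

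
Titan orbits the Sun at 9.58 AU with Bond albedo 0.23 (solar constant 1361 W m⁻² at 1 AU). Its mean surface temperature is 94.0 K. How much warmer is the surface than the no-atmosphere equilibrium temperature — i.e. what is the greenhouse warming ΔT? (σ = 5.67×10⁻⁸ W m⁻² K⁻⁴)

ΔT ≈ 9.8 K

S = 1361/9.58² = 14.83 W m⁻².
T_eq = [S(1−A)/(4σ)]^(1/4) = [14.83×0.77/(4×5.67×10⁻⁸)]^(1/4) = 84.2 K.
ΔT = T_surf − T_eq = 94 − 84.2.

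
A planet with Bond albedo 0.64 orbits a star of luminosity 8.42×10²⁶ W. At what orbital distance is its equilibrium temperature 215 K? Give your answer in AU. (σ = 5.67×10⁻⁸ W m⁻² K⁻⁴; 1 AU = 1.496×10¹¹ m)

From T_eq⁴ = L(1−A)/(16πσd²): d = √[L(1−A)/(16πσT_eq⁴)].
d = √[8.42×10²⁶ × 0.36 / (16π × 5.67×10⁻⁸ × (215)⁴)] = 2.23×10¹¹ m = 1.49 AU.

d ≈ 1.49 AU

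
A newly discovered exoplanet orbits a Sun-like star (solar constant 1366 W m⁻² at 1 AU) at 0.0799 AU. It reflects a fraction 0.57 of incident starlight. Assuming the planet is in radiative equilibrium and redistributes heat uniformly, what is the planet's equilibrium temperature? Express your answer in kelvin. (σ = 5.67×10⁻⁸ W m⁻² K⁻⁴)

T_eq ≈ 798 K

Flux at 0.0799 AU: S = 1366/0.0799² = 2.14×10⁵ W m⁻².
Energy balance: absorbed = emitted ⇒ πR²·S(1−A) = 4πR²·σT_eq⁴, so T_eq⁴ = S(1−A)/(4σ).
T_eq = [2.14×10⁵ × 0.43 / (4 × 5.67×10⁻⁸)]^(1/4) = (4.06×10¹¹)^(1/4) = 798 K.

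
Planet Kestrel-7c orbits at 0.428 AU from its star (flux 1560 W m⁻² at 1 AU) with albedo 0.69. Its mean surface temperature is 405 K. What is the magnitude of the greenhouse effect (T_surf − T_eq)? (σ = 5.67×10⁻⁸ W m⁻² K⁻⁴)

ΔT ≈ 76.5 K

S = 1560/0.428² = 8516 W m⁻².
T_eq = [S(1−A)/(4σ)]^(1/4) = [8516×0.31/(4×5.67×10⁻⁸)]^(1/4) = 328.5 K.
ΔT = T_surf − T_eq = 405 − 328.5.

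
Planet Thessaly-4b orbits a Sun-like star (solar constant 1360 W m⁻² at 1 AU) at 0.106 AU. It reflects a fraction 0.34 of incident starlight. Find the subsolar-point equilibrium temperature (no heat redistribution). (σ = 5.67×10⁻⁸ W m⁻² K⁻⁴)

Flux at 0.106 AU: S = 1360/0.106² = 1.21×10⁵ W m⁻².
At the subsolar point the surface absorbs S(1−A) and emits σT⁴ per unit area — no factor of 4, since only the local patch is in balance.
T = [1.21×10⁵ × 0.66 / 5.67×10⁻⁸]^(1/4) = (1.41×10¹²)^(1/4) = 1090 K.

T_ss ≈ 1090 K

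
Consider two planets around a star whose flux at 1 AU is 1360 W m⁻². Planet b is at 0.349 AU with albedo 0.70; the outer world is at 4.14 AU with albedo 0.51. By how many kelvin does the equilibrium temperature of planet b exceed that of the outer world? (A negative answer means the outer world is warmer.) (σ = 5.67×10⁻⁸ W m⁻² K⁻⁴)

ΔT ≈ 234.2 K

T_eq = [S₀(1−A)/(4σd²)]^(1/4), so T ∝ (1−A)^(1/4) / √d.
T₁ = [1360×0.30/(4×5.67×10⁻⁸×0.349²)]^(1/4) = 348.61 K.
T₂ = [1360×0.49/(4×5.67×10⁻⁸×4.14²)]^(1/4) = 114.43 K.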